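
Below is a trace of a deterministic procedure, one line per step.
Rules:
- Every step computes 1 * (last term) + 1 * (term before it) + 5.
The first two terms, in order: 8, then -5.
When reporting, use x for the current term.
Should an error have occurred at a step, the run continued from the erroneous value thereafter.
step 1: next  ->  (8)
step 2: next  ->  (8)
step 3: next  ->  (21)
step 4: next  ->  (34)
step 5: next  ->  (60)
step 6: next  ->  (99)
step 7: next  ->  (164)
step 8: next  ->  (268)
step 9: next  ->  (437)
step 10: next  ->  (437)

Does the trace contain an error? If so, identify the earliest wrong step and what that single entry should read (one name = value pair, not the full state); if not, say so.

step 10, x = 710

step 1: x = 1*(-5) + (1)*(8) + (5) = 8 -> exactly as logged
step 2: x = 1*(8) + (1)*(-5) + (5) = 8 -> in agreement
step 3: x = 1*(8) + (1)*(8) + (5) = 21 -> consistent with the trace
step 4: x = 1*(21) + (1)*(8) + (5) = 34 -> no discrepancy
step 5: x = 1*(34) + (1)*(21) + (5) = 60 -> checks out
step 6: x = 1*(60) + (1)*(34) + (5) = 99 -> exactly as logged
step 7: x = 1*(99) + (1)*(60) + (5) = 164 -> matches
step 8: x = 1*(164) + (1)*(99) + (5) = 268 -> same as recorded
step 9: x = 1*(268) + (1)*(164) + (5) = 437 -> same as recorded
step 10: x = 1*(437) + (1)*(268) + (5) = 710 -> the trace has a different value
First deviation found at step 10; the corrected entry is x = 710.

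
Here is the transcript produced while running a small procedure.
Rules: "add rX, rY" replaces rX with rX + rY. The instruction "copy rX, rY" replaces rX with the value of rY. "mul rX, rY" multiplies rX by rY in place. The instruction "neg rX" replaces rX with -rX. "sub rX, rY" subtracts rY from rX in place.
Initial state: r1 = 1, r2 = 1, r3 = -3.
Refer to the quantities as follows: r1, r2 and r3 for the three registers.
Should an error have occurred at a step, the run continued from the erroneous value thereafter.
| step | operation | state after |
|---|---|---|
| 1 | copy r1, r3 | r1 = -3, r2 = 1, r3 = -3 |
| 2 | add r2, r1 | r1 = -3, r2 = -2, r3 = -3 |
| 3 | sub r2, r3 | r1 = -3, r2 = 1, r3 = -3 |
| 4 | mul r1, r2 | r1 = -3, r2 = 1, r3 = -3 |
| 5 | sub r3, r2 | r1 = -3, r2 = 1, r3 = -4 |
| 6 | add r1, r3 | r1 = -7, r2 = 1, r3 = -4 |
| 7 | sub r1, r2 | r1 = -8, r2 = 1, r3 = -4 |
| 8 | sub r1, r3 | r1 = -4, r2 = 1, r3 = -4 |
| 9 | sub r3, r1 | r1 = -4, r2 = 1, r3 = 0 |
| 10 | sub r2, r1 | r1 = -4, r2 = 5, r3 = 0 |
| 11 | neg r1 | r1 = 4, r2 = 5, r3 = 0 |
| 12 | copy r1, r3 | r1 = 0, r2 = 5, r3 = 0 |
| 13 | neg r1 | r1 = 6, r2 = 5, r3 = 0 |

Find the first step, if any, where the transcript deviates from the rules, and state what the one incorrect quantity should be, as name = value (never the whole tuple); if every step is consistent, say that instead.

Recomputing the run from the initial state:
step 1: r1 = -3, r2 = 1, r3 = -3
step 2: r1 = -3, r2 = -2, r3 = -3
step 3: r1 = -3, r2 = 1, r3 = -3
step 4: r1 = -3, r2 = 1, r3 = -3
step 5: r1 = -3, r2 = 1, r3 = -4
step 6: r1 = -7, r2 = 1, r3 = -4
step 7: r1 = -8, r2 = 1, r3 = -4
step 8: r1 = -4, r2 = 1, r3 = -4
step 9: r1 = -4, r2 = 1, r3 = 0
step 10: r1 = -4, r2 = 5, r3 = 0
step 11: r1 = 4, r2 = 5, r3 = 0
step 12: r1 = 0, r2 = 5, r3 = 0
step 13: r1 = 0, r2 = 5, r3 = 0
The first disagreement with the transcript is at step 13, where the value should be r1 = 0.

step 13, r1 = 0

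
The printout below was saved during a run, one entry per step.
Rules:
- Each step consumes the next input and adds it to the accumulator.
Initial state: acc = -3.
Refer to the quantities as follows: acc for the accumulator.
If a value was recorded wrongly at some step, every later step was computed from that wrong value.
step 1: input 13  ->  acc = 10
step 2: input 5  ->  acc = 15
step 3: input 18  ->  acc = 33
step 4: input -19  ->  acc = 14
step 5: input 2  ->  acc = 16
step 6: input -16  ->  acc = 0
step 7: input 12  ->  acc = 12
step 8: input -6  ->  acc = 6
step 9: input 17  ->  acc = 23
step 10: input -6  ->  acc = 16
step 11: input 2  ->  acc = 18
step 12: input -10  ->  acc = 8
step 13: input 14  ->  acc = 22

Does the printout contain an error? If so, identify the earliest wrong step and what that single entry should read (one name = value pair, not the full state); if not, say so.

Recomputing the run from the initial state:
step 1: acc = 10
step 2: acc = 15
step 3: acc = 33
step 4: acc = 14
step 5: acc = 16
step 6: acc = 0
step 7: acc = 12
step 8: acc = 6
step 9: acc = 23
step 10: acc = 17
step 11: acc = 19
step 12: acc = 9
step 13: acc = 23
The first disagreement with the printout is at step 10, where the value should be acc = 17.

step 10, acc = 17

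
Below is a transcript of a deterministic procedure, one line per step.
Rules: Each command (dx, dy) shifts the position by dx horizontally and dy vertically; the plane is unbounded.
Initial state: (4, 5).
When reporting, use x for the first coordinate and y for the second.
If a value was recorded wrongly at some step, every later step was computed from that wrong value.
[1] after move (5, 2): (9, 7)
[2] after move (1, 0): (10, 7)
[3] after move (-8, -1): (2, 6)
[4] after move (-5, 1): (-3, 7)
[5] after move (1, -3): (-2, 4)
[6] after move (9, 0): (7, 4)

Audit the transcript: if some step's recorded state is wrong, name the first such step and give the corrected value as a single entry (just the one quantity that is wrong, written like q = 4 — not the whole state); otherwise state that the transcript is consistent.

step 1: x = 4 + (5) = 9, y = 5 + (2) = 7 -> agrees with the transcript
step 2: x = 9 + (1) = 10, y = 7 + (0) = 7 -> in agreement
step 3: x = 10 + (-8) = 2, y = 7 + (-1) = 6 -> no discrepancy
step 4: x = 2 + (-5) = -3, y = 6 + (1) = 7 -> matches
step 5: x = -3 + (1) = -2, y = 7 + (-3) = 4 -> confirmed correct
step 6: x = -2 + (9) = 7, y = 4 + (0) = 4 -> exactly as logged
The recomputation confirms every line.

no error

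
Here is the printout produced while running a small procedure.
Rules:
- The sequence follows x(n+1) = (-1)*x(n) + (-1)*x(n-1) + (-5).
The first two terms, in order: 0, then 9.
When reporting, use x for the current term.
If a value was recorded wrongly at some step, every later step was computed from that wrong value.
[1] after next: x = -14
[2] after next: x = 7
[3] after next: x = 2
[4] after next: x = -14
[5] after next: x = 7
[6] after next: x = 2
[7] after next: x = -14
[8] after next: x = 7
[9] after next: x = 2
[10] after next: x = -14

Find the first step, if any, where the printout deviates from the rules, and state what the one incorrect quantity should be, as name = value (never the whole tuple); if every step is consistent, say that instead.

step 2, x = 0

1. x = -1*(9) + (-1)*(0) + (-5) = -14 (no discrepancy)
2. x = -1*(-14) + (-1)*(9) + (-5) = 0 (the printout has a different value)
First incorrect step: 2; the correct value is x = 0.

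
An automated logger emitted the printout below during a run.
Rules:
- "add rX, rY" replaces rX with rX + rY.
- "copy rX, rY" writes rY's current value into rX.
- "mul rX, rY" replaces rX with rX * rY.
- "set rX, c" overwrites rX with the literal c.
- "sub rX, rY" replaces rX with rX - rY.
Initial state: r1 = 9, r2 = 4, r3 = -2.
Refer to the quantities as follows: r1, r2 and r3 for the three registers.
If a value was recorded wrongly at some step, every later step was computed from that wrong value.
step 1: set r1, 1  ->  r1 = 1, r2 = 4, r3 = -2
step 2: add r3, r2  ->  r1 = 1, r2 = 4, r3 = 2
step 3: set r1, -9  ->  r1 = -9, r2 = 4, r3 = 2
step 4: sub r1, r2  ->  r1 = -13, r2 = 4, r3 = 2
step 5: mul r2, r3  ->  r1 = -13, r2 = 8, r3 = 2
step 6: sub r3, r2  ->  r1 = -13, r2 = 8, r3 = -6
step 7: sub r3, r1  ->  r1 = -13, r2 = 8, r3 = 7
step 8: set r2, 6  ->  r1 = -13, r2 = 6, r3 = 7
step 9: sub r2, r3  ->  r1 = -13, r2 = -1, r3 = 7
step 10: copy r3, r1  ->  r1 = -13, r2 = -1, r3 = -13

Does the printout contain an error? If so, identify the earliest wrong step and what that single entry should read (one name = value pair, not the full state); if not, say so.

Step 1: r1 = 1 — in agreement.
Step 2: r3 = -2 + 4 = 2 — verified.
Step 3: r1 = -9 — agrees with the printout.
Step 4: r1 = -9 - 4 = -13 — no discrepancy.
Step 5: r2 = 4 * 2 = 8 — in agreement.
Step 6: r3 = 2 - 8 = -6 — in agreement.
Step 7: r3 = -6 - -13 = 7 — matches.
Step 8: r2 = 6 — no discrepancy.
Step 9: r2 = 6 - 7 = -1 — consistent with the printout.
Step 10: r3 = -13 — agrees with the printout.
Nothing is out of place; the run is error-free.

no error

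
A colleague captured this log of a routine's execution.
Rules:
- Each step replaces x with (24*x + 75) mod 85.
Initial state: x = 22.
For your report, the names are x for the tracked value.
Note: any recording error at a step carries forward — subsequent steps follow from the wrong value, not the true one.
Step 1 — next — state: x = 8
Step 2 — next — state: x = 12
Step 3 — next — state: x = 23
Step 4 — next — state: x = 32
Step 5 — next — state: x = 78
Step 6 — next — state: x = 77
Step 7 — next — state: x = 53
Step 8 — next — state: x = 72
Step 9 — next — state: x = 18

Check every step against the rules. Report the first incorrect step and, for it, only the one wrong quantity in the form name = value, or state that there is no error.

no error

Recomputing the run from the initial state:
step 1: x = 8
step 2: x = 12
step 3: x = 23
step 4: x = 32
step 5: x = 78
step 6: x = 77
step 7: x = 53
step 8: x = 72
step 9: x = 18
This matches the log at every step.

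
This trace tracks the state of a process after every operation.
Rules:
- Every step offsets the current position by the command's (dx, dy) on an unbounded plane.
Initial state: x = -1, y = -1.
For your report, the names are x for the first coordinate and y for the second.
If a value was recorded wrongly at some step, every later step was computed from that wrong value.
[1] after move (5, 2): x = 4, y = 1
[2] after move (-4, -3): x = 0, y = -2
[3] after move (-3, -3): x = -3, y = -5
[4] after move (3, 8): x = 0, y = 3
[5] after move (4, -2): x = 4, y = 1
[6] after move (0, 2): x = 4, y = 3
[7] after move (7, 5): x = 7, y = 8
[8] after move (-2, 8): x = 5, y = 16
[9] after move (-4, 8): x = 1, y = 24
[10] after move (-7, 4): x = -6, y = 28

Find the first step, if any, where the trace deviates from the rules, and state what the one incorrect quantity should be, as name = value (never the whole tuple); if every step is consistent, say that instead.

step 1: x = -1 + (5) = 4, y = -1 + (2) = 1 -> agrees with the trace
step 2: x = 4 + (-4) = 0, y = 1 + (-3) = -2 -> in agreement
step 3: x = 0 + (-3) = -3, y = -2 + (-3) = -5 -> agrees with the trace
step 4: x = -3 + (3) = 0, y = -5 + (8) = 3 -> same as recorded
step 5: x = 0 + (4) = 4, y = 3 + (-2) = 1 -> matches
step 6: x = 4 + (0) = 4, y = 1 + (2) = 3 -> confirmed correct
step 7: x = 4 + (7) = 11, y = 3 + (5) = 8 -> the trace disagrees here
First deviation found at step 7; the corrected entry is x = 11.

step 7, x = 11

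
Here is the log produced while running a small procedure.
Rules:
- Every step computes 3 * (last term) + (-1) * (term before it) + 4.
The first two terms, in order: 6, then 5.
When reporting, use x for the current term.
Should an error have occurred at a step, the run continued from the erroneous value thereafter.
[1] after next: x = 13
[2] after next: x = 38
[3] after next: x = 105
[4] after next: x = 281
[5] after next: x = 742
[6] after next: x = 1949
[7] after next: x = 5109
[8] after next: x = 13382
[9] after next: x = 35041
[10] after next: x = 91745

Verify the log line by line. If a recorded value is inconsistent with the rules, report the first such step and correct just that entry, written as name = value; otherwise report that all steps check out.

no error

step 1: x = 3*(5) + (-1)*(6) + (4) = 13 -> agrees with the log
step 2: x = 3*(13) + (-1)*(5) + (4) = 38 -> agrees with the log
step 3: x = 3*(38) + (-1)*(13) + (4) = 105 -> checks out
step 4: x = 3*(105) + (-1)*(38) + (4) = 281 -> no discrepancy
step 5: x = 3*(281) + (-1)*(105) + (4) = 742 -> in agreement
step 6: x = 3*(742) + (-1)*(281) + (4) = 1949 -> agrees with the log
step 7: x = 3*(1949) + (-1)*(742) + (4) = 5109 -> in agreement
step 8: x = 3*(5109) + (-1)*(1949) + (4) = 13382 -> matches
step 9: x = 3*(13382) + (-1)*(5109) + (4) = 35041 -> same as recorded
step 10: x = 3*(35041) + (-1)*(13382) + (4) = 91745 -> exactly as logged
Nothing is out of place; the run is error-free.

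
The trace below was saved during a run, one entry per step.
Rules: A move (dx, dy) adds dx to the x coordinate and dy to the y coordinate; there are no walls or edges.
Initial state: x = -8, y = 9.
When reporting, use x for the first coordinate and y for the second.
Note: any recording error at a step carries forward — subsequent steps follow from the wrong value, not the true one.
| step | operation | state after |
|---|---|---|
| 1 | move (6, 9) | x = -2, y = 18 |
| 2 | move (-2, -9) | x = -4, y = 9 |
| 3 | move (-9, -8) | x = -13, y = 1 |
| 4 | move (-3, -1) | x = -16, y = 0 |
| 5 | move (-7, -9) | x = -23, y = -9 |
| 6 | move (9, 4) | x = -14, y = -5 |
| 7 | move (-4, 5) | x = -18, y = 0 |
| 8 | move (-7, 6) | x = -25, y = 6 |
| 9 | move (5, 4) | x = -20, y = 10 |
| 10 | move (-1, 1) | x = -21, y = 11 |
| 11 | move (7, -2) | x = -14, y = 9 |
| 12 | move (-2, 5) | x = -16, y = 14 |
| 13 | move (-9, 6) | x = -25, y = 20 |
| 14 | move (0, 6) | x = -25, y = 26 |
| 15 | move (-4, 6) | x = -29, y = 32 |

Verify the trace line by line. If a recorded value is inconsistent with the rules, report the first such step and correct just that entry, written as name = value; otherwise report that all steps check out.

no error

Recomputing the run from the initial state:
step 1: x = -2, y = 18
step 2: x = -4, y = 9
step 3: x = -13, y = 1
step 4: x = -16, y = 0
step 5: x = -23, y = -9
step 6: x = -14, y = -5
step 7: x = -18, y = 0
step 8: x = -25, y = 6
step 9: x = -20, y = 10
step 10: x = -21, y = 11
step 11: x = -14, y = 9
step 12: x = -16, y = 14
step 13: x = -25, y = 20
step 14: x = -25, y = 26
step 15: x = -29, y = 32
This matches the trace at every step.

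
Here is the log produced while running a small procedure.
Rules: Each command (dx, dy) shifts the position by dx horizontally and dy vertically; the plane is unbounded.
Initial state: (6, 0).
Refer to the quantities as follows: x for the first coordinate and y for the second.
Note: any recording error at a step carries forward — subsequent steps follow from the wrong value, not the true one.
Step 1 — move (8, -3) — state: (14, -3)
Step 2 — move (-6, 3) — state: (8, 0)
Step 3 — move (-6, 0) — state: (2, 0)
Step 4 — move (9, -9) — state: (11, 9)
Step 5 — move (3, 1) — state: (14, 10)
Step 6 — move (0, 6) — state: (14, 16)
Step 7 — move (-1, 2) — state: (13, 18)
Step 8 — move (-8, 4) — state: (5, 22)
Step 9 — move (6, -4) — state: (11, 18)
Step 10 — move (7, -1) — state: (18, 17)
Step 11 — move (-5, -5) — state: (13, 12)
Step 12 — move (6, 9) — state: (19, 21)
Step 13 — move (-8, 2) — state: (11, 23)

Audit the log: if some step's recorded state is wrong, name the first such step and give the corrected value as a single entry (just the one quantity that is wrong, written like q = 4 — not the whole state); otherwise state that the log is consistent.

step 1: x = 6 + (8) = 14, y = 0 + (-3) = -3 -> confirmed correct
step 2: x = 14 + (-6) = 8, y = -3 + (3) = 0 -> agrees with the log
step 3: x = 8 + (-6) = 2, y = 0 + (0) = 0 -> matches
step 4: x = 2 + (9) = 11, y = 0 + (-9) = -9 -> the log disagrees here
So the first discrepancy is step 4, where the right value is y = -9.

step 4, y = -9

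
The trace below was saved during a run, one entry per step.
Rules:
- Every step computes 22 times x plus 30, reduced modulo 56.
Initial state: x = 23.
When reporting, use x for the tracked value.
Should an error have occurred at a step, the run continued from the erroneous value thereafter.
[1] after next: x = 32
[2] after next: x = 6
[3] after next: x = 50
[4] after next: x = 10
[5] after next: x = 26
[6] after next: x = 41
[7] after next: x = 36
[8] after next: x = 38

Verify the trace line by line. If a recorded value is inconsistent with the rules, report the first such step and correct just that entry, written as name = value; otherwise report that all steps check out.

step 6, x = 42

Recomputing the run from the initial state:
step 1: x = 32
step 2: x = 6
step 3: x = 50
step 4: x = 10
step 5: x = 26
step 6: x = 42
step 7: x = 2
step 8: x = 18
The first disagreement with the trace is at step 6, where the value should be x = 42.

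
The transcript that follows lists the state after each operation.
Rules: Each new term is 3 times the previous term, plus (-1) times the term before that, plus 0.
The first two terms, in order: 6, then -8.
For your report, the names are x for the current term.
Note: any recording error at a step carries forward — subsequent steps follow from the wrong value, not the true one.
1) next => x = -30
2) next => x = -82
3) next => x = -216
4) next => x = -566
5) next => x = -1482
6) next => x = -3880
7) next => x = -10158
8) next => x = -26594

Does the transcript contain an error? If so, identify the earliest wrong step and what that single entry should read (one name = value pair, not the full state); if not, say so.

no error

Step 1: x = 3*(-8) + (-1)*(6) + (0) = -30 — matches.
Step 2: x = 3*(-30) + (-1)*(-8) + (0) = -82 — confirmed correct.
Step 3: x = 3*(-82) + (-1)*(-30) + (0) = -216 — same as recorded.
Step 4: x = 3*(-216) + (-1)*(-82) + (0) = -566 — checks out.
Step 5: x = 3*(-566) + (-1)*(-216) + (0) = -1482 — same as recorded.
Step 6: x = 3*(-1482) + (-1)*(-566) + (0) = -3880 — agrees with the transcript.
Step 7: x = 3*(-3880) + (-1)*(-1482) + (0) = -10158 — in agreement.
Step 8: x = 3*(-10158) + (-1)*(-3880) + (0) = -26594 — same as recorded.
All steps check out; nothing to correct.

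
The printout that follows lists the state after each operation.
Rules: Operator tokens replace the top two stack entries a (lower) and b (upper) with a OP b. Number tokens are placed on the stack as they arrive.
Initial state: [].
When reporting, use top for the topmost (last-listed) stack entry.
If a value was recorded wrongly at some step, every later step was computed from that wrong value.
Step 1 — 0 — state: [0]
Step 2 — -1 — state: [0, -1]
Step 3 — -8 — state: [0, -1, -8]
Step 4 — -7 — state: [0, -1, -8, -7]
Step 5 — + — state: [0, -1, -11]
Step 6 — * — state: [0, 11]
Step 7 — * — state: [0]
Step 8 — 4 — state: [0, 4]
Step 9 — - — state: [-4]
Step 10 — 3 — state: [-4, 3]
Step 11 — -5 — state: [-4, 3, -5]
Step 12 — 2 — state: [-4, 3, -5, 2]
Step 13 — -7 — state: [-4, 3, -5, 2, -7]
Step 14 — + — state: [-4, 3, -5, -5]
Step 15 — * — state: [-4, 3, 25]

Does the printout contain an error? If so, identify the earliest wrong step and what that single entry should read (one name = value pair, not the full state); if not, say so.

Recomputing the run from the initial state:
step 1: [0]
step 2: [0, -1]
step 3: [0, -1, -8]
step 4: [0, -1, -8, -7]
step 5: [0, -1, -15]
step 6: [0, 15]
step 7: [0]
step 8: [0, 4]
step 9: [-4]
step 10: [-4, 3]
step 11: [-4, 3, -5]
step 12: [-4, 3, -5, 2]
step 13: [-4, 3, -5, 2, -7]
step 14: [-4, 3, -5, -5]
step 15: [-4, 3, 25]
The first disagreement with the printout is at step 5, where the value should be top = -15.

step 5, top = -15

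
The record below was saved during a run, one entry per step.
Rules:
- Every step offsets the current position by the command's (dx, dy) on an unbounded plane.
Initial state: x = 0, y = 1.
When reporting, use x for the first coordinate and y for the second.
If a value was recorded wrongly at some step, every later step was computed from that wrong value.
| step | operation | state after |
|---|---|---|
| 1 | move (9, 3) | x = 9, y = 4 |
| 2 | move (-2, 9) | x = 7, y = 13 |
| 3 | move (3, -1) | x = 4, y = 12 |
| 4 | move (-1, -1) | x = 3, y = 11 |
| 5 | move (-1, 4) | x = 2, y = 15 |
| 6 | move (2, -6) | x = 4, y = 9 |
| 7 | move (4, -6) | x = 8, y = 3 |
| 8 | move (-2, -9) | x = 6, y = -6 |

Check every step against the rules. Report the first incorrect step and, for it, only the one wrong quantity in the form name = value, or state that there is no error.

step 1: x = 0 + (9) = 9, y = 1 + (3) = 4 -> verified
step 2: x = 9 + (-2) = 7, y = 4 + (9) = 13 -> verified
step 3: x = 7 + (3) = 10, y = 13 + (-1) = 12 -> this is not what the record shows
The earliest wrong entry is at step 3: it should read x = 10.

step 3, x = 10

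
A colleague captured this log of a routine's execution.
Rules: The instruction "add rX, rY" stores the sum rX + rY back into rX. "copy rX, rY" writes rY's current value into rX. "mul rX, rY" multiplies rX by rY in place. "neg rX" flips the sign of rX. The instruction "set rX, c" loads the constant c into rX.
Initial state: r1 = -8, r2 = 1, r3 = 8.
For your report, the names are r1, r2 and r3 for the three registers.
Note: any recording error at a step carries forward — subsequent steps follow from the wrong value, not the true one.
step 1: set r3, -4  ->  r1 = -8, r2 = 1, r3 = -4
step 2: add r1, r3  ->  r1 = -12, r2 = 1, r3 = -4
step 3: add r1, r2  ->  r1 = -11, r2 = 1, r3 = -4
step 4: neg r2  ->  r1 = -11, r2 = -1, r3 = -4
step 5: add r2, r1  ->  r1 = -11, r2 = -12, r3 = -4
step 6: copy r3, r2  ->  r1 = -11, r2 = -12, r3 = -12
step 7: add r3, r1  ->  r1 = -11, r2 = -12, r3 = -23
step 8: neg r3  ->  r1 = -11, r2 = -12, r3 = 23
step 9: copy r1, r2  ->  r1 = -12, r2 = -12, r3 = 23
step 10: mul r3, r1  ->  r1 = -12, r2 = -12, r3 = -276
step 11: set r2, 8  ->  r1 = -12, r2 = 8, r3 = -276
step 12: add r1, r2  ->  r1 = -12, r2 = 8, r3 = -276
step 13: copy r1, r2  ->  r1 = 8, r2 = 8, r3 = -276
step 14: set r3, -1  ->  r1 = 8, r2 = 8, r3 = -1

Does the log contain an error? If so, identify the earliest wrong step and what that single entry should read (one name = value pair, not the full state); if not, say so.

Recomputing the run from the initial state:
step 1: r1 = -8, r2 = 1, r3 = -4
step 2: r1 = -12, r2 = 1, r3 = -4
step 3: r1 = -11, r2 = 1, r3 = -4
step 4: r1 = -11, r2 = -1, r3 = -4
step 5: r1 = -11, r2 = -12, r3 = -4
step 6: r1 = -11, r2 = -12, r3 = -12
step 7: r1 = -11, r2 = -12, r3 = -23
step 8: r1 = -11, r2 = -12, r3 = 23
step 9: r1 = -12, r2 = -12, r3 = 23
step 10: r1 = -12, r2 = -12, r3 = -276
step 11: r1 = -12, r2 = 8, r3 = -276
step 12: r1 = -4, r2 = 8, r3 = -276
step 13: r1 = 8, r2 = 8, r3 = -276
step 14: r1 = 8, r2 = 8, r3 = -1
The first disagreement with the log is at step 12, where the value should be r1 = -4.

step 12, r1 = -4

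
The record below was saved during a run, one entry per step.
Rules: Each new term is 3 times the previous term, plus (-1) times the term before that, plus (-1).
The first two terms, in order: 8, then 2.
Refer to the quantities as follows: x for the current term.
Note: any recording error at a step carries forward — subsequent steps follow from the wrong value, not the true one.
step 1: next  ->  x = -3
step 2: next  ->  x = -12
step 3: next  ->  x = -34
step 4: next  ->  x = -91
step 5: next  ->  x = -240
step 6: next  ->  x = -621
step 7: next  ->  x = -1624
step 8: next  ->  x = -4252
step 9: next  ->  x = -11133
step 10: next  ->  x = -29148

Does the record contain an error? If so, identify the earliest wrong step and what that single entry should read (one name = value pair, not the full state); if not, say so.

step 6, x = -630

Step 1: x = 3*(2) + (-1)*(8) + (-1) = -3 — in agreement.
Step 2: x = 3*(-3) + (-1)*(2) + (-1) = -12 — confirmed correct.
Step 3: x = 3*(-12) + (-1)*(-3) + (-1) = -34 — checks out.
Step 4: x = 3*(-34) + (-1)*(-12) + (-1) = -91 — checks out.
Step 5: x = 3*(-91) + (-1)*(-34) + (-1) = -240 — agrees with the record.
Step 6: x = 3*(-240) + (-1)*(-91) + (-1) = -630 — the record disagrees here.
Conclusion: step 6 carries the first error; the entry should be x = -630.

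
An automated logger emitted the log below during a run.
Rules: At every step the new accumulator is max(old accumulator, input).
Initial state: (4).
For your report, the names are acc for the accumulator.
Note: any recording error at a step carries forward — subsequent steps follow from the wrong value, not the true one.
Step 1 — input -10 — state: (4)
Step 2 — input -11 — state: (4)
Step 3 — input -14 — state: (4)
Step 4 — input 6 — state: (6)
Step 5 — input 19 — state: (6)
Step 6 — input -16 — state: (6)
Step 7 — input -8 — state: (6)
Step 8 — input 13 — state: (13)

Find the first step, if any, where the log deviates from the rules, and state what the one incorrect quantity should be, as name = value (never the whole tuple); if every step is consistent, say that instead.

step 5, acc = 19

1. acc = max(4, -10) = 4 (checks out)
2. acc = max(4, -11) = 4 (verified)
3. acc = max(4, -14) = 4 (matches)
4. acc = max(4, 6) = 6 (same as recorded)
5. acc = max(6, 19) = 19 (this is not what the log shows)
So the first discrepancy is step 5, where the right value is acc = 19.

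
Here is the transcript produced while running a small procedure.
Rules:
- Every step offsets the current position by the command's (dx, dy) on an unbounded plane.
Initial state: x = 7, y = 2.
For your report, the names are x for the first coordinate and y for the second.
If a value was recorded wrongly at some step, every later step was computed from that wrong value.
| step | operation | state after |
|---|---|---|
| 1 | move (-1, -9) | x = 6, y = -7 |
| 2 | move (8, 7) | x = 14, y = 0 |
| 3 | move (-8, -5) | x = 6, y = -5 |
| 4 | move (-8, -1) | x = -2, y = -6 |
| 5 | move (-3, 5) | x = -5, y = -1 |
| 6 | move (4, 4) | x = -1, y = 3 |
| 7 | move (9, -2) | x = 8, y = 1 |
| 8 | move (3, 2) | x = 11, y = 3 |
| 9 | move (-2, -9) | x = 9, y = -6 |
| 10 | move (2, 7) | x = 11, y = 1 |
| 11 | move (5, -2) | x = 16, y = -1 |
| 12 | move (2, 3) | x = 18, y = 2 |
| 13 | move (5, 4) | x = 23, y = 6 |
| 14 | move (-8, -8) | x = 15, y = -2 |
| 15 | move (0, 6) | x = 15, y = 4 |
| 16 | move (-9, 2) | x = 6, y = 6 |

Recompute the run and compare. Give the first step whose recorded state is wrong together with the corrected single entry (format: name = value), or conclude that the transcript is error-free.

Step 1: x = 7 + (-1) = 6, y = 2 + (-9) = -7 — confirmed correct.
Step 2: x = 6 + (8) = 14, y = -7 + (7) = 0 — consistent with the transcript.
Step 3: x = 14 + (-8) = 6, y = 0 + (-5) = -5 — agrees with the transcript.
Step 4: x = 6 + (-8) = -2, y = -5 + (-1) = -6 — exactly as logged.
Step 5: x = -2 + (-3) = -5, y = -6 + (5) = -1 — agrees with the transcript.
Step 6: x = -5 + (4) = -1, y = -1 + (4) = 3 — exactly as logged.
Step 7: x = -1 + (9) = 8, y = 3 + (-2) = 1 — same as recorded.
Step 8: x = 8 + (3) = 11, y = 1 + (2) = 3 — consistent with the transcript.
Step 9: x = 11 + (-2) = 9, y = 3 + (-9) = -6 — matches.
Step 10: x = 9 + (2) = 11, y = -6 + (7) = 1 — verified.
Step 11: x = 11 + (5) = 16, y = 1 + (-2) = -1 — confirmed correct.
Step 12: x = 16 + (2) = 18, y = -1 + (3) = 2 — matches.
Step 13: x = 18 + (5) = 23, y = 2 + (4) = 6 — same as recorded.
Step 14: x = 23 + (-8) = 15, y = 6 + (-8) = -2 — checks out.
Step 15: x = 15 + (0) = 15, y = -2 + (6) = 4 — consistent with the transcript.
Step 16: x = 15 + (-9) = 6, y = 4 + (2) = 6 — no discrepancy.
No step deviates from the rules.

no error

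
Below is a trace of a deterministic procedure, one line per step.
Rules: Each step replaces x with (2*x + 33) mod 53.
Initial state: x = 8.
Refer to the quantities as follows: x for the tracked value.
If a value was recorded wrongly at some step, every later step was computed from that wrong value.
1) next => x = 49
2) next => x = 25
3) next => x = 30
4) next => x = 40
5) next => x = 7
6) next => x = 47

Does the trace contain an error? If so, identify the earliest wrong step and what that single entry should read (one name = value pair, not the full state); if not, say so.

Recomputing the run from the initial state:
step 1: x = 49
step 2: x = 25
step 3: x = 30
step 4: x = 40
step 5: x = 7
step 6: x = 47
This matches the trace at every step.

no error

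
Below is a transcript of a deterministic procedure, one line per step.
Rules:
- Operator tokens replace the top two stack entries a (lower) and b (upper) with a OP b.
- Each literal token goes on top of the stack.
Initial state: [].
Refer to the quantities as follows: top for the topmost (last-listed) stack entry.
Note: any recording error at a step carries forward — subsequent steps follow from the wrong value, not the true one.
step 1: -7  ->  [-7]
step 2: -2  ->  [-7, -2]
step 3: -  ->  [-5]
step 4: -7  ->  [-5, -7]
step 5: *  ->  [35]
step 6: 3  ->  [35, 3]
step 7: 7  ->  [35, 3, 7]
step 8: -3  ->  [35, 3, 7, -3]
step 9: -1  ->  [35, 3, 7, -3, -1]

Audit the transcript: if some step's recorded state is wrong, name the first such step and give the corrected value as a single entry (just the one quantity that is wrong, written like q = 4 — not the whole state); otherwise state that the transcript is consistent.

no error

Recomputing the run from the initial state:
step 1: [-7]
step 2: [-7, -2]
step 3: [-5]
step 4: [-5, -7]
step 5: [35]
step 6: [35, 3]
step 7: [35, 3, 7]
step 8: [35, 3, 7, -3]
step 9: [35, 3, 7, -3, -1]
This matches the transcript at every step.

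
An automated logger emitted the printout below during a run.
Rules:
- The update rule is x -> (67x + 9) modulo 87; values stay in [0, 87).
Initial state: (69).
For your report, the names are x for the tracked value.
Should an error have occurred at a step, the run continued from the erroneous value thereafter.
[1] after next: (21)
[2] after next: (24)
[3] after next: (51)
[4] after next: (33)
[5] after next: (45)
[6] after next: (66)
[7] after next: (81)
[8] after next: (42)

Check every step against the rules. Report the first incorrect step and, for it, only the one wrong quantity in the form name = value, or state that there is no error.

Step 1: x = (67*69 + 9) mod 87 = 21 — agrees with the printout.
Step 2: x = (67*21 + 9) mod 87 = 24 — checks out.
Step 3: x = (67*24 + 9) mod 87 = 51 — consistent with the printout.
Step 4: x = (67*51 + 9) mod 87 = 33 — verified.
Step 5: x = (67*33 + 9) mod 87 = 45 — in agreement.
Step 6: x = (67*45 + 9) mod 87 = 66 — verified.
Step 7: x = (67*66 + 9) mod 87 = 81 — verified.
Step 8: x = (67*81 + 9) mod 87 = 42 — same as recorded.
The recomputation confirms every line.

no error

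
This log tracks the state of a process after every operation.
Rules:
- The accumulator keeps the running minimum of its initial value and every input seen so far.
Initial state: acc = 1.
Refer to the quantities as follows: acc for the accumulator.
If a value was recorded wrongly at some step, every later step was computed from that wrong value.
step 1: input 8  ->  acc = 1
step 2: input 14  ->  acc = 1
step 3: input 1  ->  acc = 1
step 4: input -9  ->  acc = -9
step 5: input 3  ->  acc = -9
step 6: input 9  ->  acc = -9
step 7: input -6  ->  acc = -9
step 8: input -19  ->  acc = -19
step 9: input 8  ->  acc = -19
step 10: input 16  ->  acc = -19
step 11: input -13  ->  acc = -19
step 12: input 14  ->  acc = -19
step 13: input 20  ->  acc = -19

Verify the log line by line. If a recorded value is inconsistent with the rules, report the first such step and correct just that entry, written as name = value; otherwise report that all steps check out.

Step 1: acc = min(1, 8) = 1 — matches.
Step 2: acc = min(1, 14) = 1 — matches.
Step 3: acc = min(1, 1) = 1 — agrees with the log.
Step 4: acc = min(1, -9) = -9 — verified.
Step 5: acc = min(-9, 3) = -9 — same as recorded.
Step 6: acc = min(-9, 9) = -9 — confirmed correct.
Step 7: acc = min(-9, -6) = -9 — in agreement.
Step 8: acc = min(-9, -19) = -19 — exactly as logged.
Step 9: acc = min(-19, 8) = -19 — checks out.
Step 10: acc = min(-19, 16) = -19 — exactly as logged.
Step 11: acc = min(-19, -13) = -19 — consistent with the log.
Step 12: acc = min(-19, 14) = -19 — verified.
Step 13: acc = min(-19, 20) = -19 — confirmed correct.
The whole run recomputes cleanly — no discrepancies.

no error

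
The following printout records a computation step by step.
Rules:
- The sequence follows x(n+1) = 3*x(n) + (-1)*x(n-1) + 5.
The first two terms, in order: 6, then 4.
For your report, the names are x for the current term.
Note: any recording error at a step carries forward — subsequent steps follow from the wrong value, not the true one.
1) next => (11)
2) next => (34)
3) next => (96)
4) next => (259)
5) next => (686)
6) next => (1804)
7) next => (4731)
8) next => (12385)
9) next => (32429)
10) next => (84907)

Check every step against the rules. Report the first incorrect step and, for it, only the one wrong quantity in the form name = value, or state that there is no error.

step 1: x = 3*(4) + (-1)*(6) + (5) = 11 -> confirmed correct
step 2: x = 3*(11) + (-1)*(4) + (5) = 34 -> consistent with the printout
step 3: x = 3*(34) + (-1)*(11) + (5) = 96 -> confirmed correct
step 4: x = 3*(96) + (-1)*(34) + (5) = 259 -> exactly as logged
step 5: x = 3*(259) + (-1)*(96) + (5) = 686 -> in agreement
step 6: x = 3*(686) + (-1)*(259) + (5) = 1804 -> consistent with the printout
step 7: x = 3*(1804) + (-1)*(686) + (5) = 4731 -> verified
step 8: x = 3*(4731) + (-1)*(1804) + (5) = 12394 -> this is not what the printout shows
So the first discrepancy is step 8, where the right value is x = 12394.

step 8, x = 12394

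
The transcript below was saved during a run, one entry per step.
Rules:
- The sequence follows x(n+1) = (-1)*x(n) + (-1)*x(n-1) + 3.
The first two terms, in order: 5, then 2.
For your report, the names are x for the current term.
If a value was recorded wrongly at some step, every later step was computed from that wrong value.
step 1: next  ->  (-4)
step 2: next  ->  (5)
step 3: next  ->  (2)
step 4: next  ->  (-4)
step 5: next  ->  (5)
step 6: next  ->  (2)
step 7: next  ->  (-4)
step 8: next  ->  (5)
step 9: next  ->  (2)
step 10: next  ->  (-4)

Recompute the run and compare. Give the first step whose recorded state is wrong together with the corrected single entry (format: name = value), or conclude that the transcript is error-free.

Recomputing the run from the initial state:
step 1: x = -4
step 2: x = 5
step 3: x = 2
step 4: x = -4
step 5: x = 5
step 6: x = 2
step 7: x = -4
step 8: x = 5
step 9: x = 2
step 10: x = -4
This matches the transcript at every step.

no error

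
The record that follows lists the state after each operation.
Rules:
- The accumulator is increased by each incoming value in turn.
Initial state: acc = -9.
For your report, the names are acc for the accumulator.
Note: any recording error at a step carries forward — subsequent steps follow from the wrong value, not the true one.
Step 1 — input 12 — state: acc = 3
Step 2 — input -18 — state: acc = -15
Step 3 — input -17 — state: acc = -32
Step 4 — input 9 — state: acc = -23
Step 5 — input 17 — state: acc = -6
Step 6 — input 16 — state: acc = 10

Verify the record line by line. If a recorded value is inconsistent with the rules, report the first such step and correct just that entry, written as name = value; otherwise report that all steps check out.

Recomputing the run from the initial state:
step 1: acc = 3
step 2: acc = -15
step 3: acc = -32
step 4: acc = -23
step 5: acc = -6
step 6: acc = 10
This matches the record at every step.

no error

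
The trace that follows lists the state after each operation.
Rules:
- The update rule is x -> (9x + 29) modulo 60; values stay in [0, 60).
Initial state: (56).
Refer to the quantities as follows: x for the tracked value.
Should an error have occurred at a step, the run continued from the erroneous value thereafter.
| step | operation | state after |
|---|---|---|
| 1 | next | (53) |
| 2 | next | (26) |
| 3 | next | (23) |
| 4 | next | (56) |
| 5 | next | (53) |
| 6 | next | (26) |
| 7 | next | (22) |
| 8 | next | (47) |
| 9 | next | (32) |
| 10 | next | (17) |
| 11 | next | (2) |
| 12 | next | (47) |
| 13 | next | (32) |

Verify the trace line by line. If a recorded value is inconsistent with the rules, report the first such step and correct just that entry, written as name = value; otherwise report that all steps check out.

step 7, x = 23

Step 1: x = (9*56 + 29) mod 60 = 53 — consistent with the trace.
Step 2: x = (9*53 + 29) mod 60 = 26 — in agreement.
Step 3: x = (9*26 + 29) mod 60 = 23 — checks out.
Step 4: x = (9*23 + 29) mod 60 = 56 — no discrepancy.
Step 5: x = (9*56 + 29) mod 60 = 53 — verified.
Step 6: x = (9*53 + 29) mod 60 = 26 — agrees with the trace.
Step 7: x = (9*26 + 29) mod 60 = 23 — the trace has a different value.
Conclusion: step 7 carries the first error; the entry should be x = 23.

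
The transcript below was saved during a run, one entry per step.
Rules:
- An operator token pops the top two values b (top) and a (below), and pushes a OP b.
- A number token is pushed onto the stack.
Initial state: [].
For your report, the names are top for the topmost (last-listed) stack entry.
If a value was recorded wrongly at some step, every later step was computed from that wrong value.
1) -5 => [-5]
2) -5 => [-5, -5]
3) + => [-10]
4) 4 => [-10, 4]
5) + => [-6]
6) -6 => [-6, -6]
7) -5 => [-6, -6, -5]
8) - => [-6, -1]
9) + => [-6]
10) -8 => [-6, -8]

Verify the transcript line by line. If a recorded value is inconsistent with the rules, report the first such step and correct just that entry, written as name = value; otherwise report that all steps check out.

Recomputing the run from the initial state:
step 1: [-5]
step 2: [-5, -5]
step 3: [-10]
step 4: [-10, 4]
step 5: [-6]
step 6: [-6, -6]
step 7: [-6, -6, -5]
step 8: [-6, -1]
step 9: [-7]
step 10: [-7, -8]
The first disagreement with the transcript is at step 9, where the value should be top = -7.

step 9, top = -7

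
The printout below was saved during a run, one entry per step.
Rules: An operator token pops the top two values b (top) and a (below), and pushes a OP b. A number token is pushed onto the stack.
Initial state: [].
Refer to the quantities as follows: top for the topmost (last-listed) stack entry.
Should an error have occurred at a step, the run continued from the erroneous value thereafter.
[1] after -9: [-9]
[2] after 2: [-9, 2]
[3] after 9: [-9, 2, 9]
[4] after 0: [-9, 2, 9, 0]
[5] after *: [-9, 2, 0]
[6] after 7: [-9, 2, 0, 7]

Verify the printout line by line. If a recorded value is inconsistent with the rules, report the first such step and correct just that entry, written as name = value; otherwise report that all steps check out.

no error

Step 1: push -9: top = -9 — consistent with the printout.
Step 2: push 2: top = 2 — same as recorded.
Step 3: push 9: top = 9 — matches.
Step 4: push 0: top = 0 — checks out.
Step 5: 9 * 0 = 0 — exactly as logged.
Step 6: push 7: top = 7 — same as recorded.
Every step is consistent.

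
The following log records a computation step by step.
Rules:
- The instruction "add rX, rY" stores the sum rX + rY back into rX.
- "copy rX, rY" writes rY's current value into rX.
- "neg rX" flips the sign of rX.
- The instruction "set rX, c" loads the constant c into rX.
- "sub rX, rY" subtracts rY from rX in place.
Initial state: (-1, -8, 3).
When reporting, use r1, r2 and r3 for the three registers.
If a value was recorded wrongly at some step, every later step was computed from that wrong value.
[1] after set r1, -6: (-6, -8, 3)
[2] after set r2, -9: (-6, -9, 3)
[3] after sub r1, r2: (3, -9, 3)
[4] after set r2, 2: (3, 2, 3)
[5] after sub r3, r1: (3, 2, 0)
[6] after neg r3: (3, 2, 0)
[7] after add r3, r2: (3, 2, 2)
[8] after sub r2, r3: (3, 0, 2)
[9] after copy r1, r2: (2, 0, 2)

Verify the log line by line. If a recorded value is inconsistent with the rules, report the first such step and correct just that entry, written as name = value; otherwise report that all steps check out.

step 9, r1 = 0

Step 1: r1 = -6 — matches.
Step 2: r2 = -9 — consistent with the log.
Step 3: r1 = -6 - -9 = 3 — checks out.
Step 4: r2 = 2 — same as recorded.
Step 5: r3 = 3 - 3 = 0 — same as recorded.
Step 6: r3 = -(0) = 0 — checks out.
Step 7: r3 = 0 + 2 = 2 — confirmed correct.
Step 8: r2 = 2 - 2 = 0 — agrees with the log.
Step 9: r1 = 0 — the entry is off here.
First deviation found at step 9; the corrected entry is r1 = 0.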